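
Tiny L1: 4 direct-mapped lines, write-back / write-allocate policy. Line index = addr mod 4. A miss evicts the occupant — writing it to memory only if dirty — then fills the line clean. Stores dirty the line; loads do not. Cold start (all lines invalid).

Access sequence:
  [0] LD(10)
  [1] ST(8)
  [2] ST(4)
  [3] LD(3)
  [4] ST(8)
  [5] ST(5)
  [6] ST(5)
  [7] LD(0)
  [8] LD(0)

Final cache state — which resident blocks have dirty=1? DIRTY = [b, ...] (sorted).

DIRTY = [5]

0: R B10 -> L2 miss  d=-]
1: W B8 -> L0 miss  d=D]
2: W B4 -> L0 miss wb->B8  d=D]
3: R B3 -> L3 miss  d=-]
4: W B8 -> L0 miss wb->B4  d=D]
5: W B5 -> L1 miss  d=D]
6: W B5 -> L1 hit  d=D]
7: R B0 -> L0 miss wb->B8  d=-]
8: R B0 -> L0 hit  d=-]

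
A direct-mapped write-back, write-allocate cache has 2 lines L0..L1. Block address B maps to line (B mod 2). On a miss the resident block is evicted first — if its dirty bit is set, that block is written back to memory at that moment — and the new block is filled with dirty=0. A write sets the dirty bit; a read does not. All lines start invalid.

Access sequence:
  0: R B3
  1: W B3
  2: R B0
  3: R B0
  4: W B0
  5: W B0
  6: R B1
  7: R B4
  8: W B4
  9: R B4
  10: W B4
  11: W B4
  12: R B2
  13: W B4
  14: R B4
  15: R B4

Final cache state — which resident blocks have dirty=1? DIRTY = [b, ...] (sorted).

DIRTY = [4]

  0 | R B3 → L1 miss [-]
  1 | W B3 → L1 hit [D]
  2 | R B0 → L0 miss [-]
  3 | R B0 → L0 hit [-]
  4 | W B0 → L0 hit [D]
  5 | W B0 → L0 hit [D]
  6 | R B1 → L1 miss wb→B3 [-]
  7 | R B4 → L0 miss wb→B0 [-]
  8 | W B4 → L0 hit [D]
  9 | R B4 → L0 hit [D]
  10 | W B4 → L0 hit [D]
  11 | W B4 → L0 hit [D]
  12 | R B2 → L0 miss wb→B4 [-]
  13 | W B4 → L0 miss [D]
  14 | R B4 → L0 hit [D]
  15 | R B4 → L0 hit [D]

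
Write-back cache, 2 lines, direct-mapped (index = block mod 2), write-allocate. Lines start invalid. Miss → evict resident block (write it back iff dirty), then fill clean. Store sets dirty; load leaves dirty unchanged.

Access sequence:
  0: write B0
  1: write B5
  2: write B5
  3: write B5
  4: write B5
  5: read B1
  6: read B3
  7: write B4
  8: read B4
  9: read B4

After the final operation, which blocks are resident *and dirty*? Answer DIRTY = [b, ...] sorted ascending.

DIRTY = [4]

  0 | W B0 → L0 miss [D]
  1 | W B5 → L1 miss [D]
  2 | W B5 → L1 hit [D]
  3 | W B5 → L1 hit [D]
  4 | W B5 → L1 hit [D]
  5 | R B1 → L1 miss wb→B5 [-]
  6 | R B3 → L1 miss [-]
  7 | W B4 → L0 miss wb→B0 [D]
  8 | R B4 → L0 hit [D]
  9 | R B4 → L0 hit [D]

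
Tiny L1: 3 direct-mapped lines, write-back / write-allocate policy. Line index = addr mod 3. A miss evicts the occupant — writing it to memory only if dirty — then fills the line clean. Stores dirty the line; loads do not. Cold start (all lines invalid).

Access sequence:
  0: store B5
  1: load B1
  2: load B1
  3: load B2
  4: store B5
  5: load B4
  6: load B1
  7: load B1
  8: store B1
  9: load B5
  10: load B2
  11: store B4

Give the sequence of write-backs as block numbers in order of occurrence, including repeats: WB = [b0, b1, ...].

  0 | W B5 → L2 miss [D]
  1 | R B1 → L1 miss [-]
  2 | R B1 → L1 hit [-]
  3 | R B2 → L2 miss wb→B5 [-]
  4 | W B5 → L2 miss [D]
  5 | R B4 → L1 miss [-]
  6 | R B1 → L1 miss [-]
  7 | R B1 → L1 hit [-]
  8 | W B1 → L1 hit [D]
  9 | R B5 → L2 hit [D]
  10 | R B2 → L2 miss wb→B5 [-]
  11 | W B4 → L1 miss wb→B1 [D]

WB = [5, 5, 1]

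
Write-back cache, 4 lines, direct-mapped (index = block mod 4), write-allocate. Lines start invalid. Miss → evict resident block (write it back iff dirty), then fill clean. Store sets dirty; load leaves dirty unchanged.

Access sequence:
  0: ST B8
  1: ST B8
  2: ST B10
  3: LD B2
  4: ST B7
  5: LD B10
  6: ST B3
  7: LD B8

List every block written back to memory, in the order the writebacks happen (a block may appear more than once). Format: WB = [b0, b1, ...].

0: W B8 -> L0 miss  d=D]
1: W B8 -> L0 hit  d=D]
2: W B10 -> L2 miss  d=D]
3: R B2 -> L2 miss wb->B10  d=-]
4: W B7 -> L3 miss  d=D]
5: R B10 -> L2 miss  d=-]
6: W B3 -> L3 miss wb->B7  d=D]
7: R B8 -> L0 hit  d=D]

WB = [10, 7]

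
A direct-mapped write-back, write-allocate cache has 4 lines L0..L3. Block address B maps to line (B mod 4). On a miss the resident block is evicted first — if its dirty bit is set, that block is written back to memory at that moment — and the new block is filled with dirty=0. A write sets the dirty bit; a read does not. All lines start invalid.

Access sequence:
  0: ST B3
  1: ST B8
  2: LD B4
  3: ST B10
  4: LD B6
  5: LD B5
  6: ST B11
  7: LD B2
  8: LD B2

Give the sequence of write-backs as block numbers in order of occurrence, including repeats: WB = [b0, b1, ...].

WB = [8, 10, 3]

0: W B3 -> L3 miss  d=D]
1: W B8 -> L0 miss  d=D]
2: R B4 -> L0 miss wb->B8  d=-]
3: W B10 -> L2 miss  d=D]
4: R B6 -> L2 miss wb->B10  d=-]
5: R B5 -> L1 miss  d=-]
6: W B11 -> L3 miss wb->B3  d=D]
7: R B2 -> L2 miss  d=-]
8: R B2 -> L2 hit  d=-]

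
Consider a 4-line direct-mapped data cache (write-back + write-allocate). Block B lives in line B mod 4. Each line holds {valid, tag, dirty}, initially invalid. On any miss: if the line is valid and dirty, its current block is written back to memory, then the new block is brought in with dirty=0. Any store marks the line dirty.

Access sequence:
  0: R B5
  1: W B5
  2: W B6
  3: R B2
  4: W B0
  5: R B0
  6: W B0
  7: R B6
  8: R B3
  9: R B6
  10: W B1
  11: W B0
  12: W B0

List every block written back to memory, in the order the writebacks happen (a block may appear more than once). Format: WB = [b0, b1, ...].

0: R B5 -> L1 miss  d=-]
1: W B5 -> L1 hit  d=D]
2: W B6 -> L2 miss  d=D]
3: R B2 -> L2 miss wb->B6  d=-]
4: W B0 -> L0 miss  d=D]
5: R B0 -> L0 hit  d=D]
6: W B0 -> L0 hit  d=D]
7: R B6 -> L2 miss  d=-]
8: R B3 -> L3 miss  d=-]
9: R B6 -> L2 hit  d=-]
10: W B1 -> L1 miss wb->B5  d=D]
11: W B0 -> L0 hit  d=D]
12: W B0 -> L0 hit  d=D]

WB = [6, 5]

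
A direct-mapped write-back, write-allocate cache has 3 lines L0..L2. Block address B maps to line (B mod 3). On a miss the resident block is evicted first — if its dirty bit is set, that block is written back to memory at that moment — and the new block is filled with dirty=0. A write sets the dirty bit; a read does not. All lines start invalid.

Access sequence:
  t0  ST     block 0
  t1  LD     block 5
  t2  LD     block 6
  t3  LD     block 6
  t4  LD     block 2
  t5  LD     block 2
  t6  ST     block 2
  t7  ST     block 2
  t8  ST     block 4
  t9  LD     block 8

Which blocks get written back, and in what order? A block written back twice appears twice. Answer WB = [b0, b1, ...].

0: W B0 → L0 miss [D]
1: R B5 → L2 miss [-]
2: R B6 → L0 miss wb→B0 [-]
3: R B6 → L0 hit [-]
4: R B2 → L2 miss [-]
5: R B2 → L2 hit [-]
6: W B2 → L2 hit [D]
7: W B2 → L2 hit [D]
8: W B4 → L1 miss [D]
9: R B8 → L2 miss wb→B2 [-]

WB = [0, 2]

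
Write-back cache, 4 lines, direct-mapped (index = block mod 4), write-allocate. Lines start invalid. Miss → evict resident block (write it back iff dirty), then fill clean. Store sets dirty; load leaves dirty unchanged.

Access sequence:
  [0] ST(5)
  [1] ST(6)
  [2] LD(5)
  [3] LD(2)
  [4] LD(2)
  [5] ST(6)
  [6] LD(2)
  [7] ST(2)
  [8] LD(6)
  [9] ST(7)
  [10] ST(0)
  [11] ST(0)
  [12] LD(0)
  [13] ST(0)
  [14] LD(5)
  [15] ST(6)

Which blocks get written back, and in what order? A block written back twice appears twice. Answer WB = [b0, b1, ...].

WB = [6, 6, 2]

0: W B5 → L1 miss [D]
1: W B6 → L2 miss [D]
2: R B5 → L1 hit [D]
3: R B2 → L2 miss wb→B6 [-]
4: R B2 → L2 hit [-]
5: W B6 → L2 miss [D]
6: R B2 → L2 miss wb→B6 [-]
7: W B2 → L2 hit [D]
8: R B6 → L2 miss wb→B2 [-]
9: W B7 → L3 miss [D]
10: W B0 → L0 miss [D]
11: W B0 → L0 hit [D]
12: R B0 → L0 hit [D]
13: W B0 → L0 hit [D]
14: R B5 → L1 hit [D]
15: W B6 → L2 hit [D]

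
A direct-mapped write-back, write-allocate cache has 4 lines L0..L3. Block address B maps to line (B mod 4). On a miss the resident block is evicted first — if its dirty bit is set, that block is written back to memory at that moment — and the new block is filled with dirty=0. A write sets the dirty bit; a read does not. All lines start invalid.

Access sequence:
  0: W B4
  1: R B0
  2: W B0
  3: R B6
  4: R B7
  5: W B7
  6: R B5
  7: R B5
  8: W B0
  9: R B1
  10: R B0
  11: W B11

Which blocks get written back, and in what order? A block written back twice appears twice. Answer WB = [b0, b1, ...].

  0 | W B4 → L0 miss [D]
  1 | R B0 → L0 miss wb→B4 [-]
  2 | W B0 → L0 hit [D]
  3 | R B6 → L2 miss [-]
  4 | R B7 → L3 miss [-]
  5 | W B7 → L3 hit [D]
  6 | R B5 → L1 miss [-]
  7 | R B5 → L1 hit [-]
  8 | W B0 → L0 hit [D]
  9 | R B1 → L1 miss [-]
  10 | R B0 → L0 hit [D]
  11 | W B11 → L3 miss wb→B7 [D]

WB = [4, 7]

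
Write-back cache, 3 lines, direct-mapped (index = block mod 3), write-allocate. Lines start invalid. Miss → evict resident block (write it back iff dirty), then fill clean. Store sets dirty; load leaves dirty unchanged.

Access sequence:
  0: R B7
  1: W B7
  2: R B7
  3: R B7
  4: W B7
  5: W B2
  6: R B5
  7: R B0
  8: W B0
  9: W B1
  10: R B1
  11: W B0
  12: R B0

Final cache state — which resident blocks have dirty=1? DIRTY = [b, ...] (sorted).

DIRTY = [0, 1]

0: R B7 → L1 miss [-]
1: W B7 → L1 hit [D]
2: R B7 → L1 hit [D]
3: R B7 → L1 hit [D]
4: W B7 → L1 hit [D]
5: W B2 → L2 miss [D]
6: R B5 → L2 miss wb→B2 [-]
7: R B0 → L0 miss [-]
8: W B0 → L0 hit [D]
9: W B1 → L1 miss wb→B7 [D]
10: R B1 → L1 hit [D]
11: W B0 → L0 hit [D]
12: R B0 → L0 hit [D]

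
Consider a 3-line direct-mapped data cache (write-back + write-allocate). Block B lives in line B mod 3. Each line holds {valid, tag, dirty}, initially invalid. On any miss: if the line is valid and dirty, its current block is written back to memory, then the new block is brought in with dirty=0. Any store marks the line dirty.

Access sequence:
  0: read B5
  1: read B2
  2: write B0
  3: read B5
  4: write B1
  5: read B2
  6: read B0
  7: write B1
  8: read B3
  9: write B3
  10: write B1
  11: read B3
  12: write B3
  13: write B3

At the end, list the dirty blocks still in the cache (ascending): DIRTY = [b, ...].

DIRTY = [1, 3]

0: R B5 → L2 miss [-]
1: R B2 → L2 miss [-]
2: W B0 → L0 miss [D]
3: R B5 → L2 miss [-]
4: W B1 → L1 miss [D]
5: R B2 → L2 miss [-]
6: R B0 → L0 hit [D]
7: W B1 → L1 hit [D]
8: R B3 → L0 miss wb→B0 [-]
9: W B3 → L0 hit [D]
10: W B1 → L1 hit [D]
11: R B3 → L0 hit [D]
12: W B3 → L0 hit [D]
13: W B3 → L0 hit [D]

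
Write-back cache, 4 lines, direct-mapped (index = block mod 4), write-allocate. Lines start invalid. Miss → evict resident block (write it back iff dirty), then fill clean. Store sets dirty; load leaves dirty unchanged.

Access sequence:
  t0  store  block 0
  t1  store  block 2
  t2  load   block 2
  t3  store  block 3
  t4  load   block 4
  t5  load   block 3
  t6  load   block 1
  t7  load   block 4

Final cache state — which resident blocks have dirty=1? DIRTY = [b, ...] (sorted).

  0 | W B0 → L0 miss [D]
  1 | W B2 → L2 miss [D]
  2 | R B2 → L2 hit [D]
  3 | W B3 → L3 miss [D]
  4 | R B4 → L0 miss wb→B0 [-]
  5 | R B3 → L3 hit [D]
  6 | R B1 → L1 miss [-]
  7 | R B4 → L0 hit [-]

DIRTY = [2, 3]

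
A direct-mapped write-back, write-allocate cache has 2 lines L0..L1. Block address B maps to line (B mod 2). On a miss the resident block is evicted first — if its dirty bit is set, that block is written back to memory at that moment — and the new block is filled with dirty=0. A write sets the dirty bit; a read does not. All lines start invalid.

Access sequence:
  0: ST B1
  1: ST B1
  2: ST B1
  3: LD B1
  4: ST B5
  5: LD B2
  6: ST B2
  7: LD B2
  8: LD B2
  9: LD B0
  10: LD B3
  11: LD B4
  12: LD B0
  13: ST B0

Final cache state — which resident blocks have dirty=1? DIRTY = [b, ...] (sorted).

0: W B1 → L1 miss [D]
1: W B1 → L1 hit [D]
2: W B1 → L1 hit [D]
3: R B1 → L1 hit [D]
4: W B5 → L1 miss wb→B1 [D]
5: R B2 → L0 miss [-]
6: W B2 → L0 hit [D]
7: R B2 → L0 hit [D]
8: R B2 → L0 hit [D]
9: R B0 → L0 miss wb→B2 [-]
10: R B3 → L1 miss wb→B5 [-]
11: R B4 → L0 miss [-]
12: R B0 → L0 miss [-]
13: W B0 → L0 hit [D]

DIRTY = [0]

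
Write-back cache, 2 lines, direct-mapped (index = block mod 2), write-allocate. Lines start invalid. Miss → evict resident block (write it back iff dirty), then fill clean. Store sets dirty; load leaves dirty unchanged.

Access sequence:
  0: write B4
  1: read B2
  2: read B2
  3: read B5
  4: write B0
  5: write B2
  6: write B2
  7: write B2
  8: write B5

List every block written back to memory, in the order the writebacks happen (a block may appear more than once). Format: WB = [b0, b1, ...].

  0 | W B4 → L0 miss [D]
  1 | R B2 → L0 miss wb→B4 [-]
  2 | R B2 → L0 hit [-]
  3 | R B5 → L1 miss [-]
  4 | W B0 → L0 miss [D]
  5 | W B2 → L0 miss wb→B0 [D]
  6 | W B2 → L0 hit [D]
  7 | W B2 → L0 hit [D]
  8 | W B5 → L1 hit [D]

WB = [4, 0]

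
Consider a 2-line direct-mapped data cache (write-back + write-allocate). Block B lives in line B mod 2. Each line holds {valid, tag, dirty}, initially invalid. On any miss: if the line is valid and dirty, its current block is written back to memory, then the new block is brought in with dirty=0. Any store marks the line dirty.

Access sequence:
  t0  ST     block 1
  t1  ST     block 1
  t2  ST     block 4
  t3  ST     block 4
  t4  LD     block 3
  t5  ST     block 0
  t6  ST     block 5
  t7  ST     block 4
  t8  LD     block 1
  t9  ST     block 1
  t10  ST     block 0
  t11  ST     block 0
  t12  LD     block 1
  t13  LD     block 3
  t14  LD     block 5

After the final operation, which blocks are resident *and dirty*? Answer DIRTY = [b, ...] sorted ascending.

DIRTY = [0]

0: W B1 → L1 miss [D]
1: W B1 → L1 hit [D]
2: W B4 → L0 miss [D]
3: W B4 → L0 hit [D]
4: R B3 → L1 miss wb→B1 [-]
5: W B0 → L0 miss wb→B4 [D]
6: W B5 → L1 miss [D]
7: W B4 → L0 miss wb→B0 [D]
8: R B1 → L1 miss wb→B5 [-]
9: W B1 → L1 hit [D]
10: W B0 → L0 miss wb→B4 [D]
11: W B0 → L0 hit [D]
12: R B1 → L1 hit [D]
13: R B3 → L1 miss wb→B1 [-]
14: R B5 → L1 miss [-]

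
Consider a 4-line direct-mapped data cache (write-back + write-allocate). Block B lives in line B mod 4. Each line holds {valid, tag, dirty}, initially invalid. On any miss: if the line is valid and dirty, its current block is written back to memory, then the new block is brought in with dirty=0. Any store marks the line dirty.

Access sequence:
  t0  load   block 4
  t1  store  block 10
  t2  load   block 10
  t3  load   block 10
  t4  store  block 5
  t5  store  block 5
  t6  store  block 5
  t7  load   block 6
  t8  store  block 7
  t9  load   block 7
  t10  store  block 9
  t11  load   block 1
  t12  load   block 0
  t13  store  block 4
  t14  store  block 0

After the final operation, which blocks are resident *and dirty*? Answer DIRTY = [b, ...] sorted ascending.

DIRTY = [0, 7]

0: R B4 → L0 miss [-]
1: W B10 → L2 miss [D]
2: R B10 → L2 hit [D]
3: R B10 → L2 hit [D]
4: W B5 → L1 miss [D]
5: W B5 → L1 hit [D]
6: W B5 → L1 hit [D]
7: R B6 → L2 miss wb→B10 [-]
8: W B7 → L3 miss [D]
9: R B7 → L3 hit [D]
10: W B9 → L1 miss wb→B5 [D]
11: R B1 → L1 miss wb→B9 [-]
12: R B0 → L0 miss [-]
13: W B4 → L0 miss [D]
14: W B0 → L0 miss wb→B4 [D]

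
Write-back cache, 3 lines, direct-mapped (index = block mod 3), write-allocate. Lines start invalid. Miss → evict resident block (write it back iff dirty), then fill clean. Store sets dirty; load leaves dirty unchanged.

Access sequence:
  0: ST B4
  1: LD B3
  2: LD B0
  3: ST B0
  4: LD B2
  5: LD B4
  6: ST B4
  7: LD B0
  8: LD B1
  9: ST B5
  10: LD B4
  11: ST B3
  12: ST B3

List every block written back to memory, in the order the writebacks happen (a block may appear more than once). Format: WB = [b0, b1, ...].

WB = [4, 0]

0: W B4 -> L1 miss  d=D]
1: R B3 -> L0 miss  d=-]
2: R B0 -> L0 miss  d=-]
3: W B0 -> L0 hit  d=D]
4: R B2 -> L2 miss  d=-]
5: R B4 -> L1 hit  d=D]
6: W B4 -> L1 hit  d=D]
7: R B0 -> L0 hit  d=D]
8: R B1 -> L1 miss wb->B4  d=-]
9: W B5 -> L2 miss  d=D]
10: R B4 -> L1 miss  d=-]
11: W B3 -> L0 miss wb->B0  d=D]
12: W B3 -> L0 hit  d=D]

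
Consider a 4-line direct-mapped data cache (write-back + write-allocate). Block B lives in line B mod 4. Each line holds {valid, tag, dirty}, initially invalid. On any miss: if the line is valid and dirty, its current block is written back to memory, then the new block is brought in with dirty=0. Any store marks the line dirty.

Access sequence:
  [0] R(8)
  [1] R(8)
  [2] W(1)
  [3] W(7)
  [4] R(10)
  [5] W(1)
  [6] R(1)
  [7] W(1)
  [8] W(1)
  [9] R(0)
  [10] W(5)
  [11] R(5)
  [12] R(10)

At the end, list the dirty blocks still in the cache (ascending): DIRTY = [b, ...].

  0 | R B8 → L0 miss [-]
  1 | R B8 → L0 hit [-]
  2 | W B1 → L1 miss [D]
  3 | W B7 → L3 miss [D]
  4 | R B10 → L2 miss [-]
  5 | W B1 → L1 hit [D]
  6 | R B1 → L1 hit [D]
  7 | W B1 → L1 hit [D]
  8 | W B1 → L1 hit [D]
  9 | R B0 → L0 miss [-]
  10 | W B5 → L1 miss wb→B1 [D]
  11 | R B5 → L1 hit [D]
  12 | R B10 → L2 hit [-]

DIRTY = [5, 7]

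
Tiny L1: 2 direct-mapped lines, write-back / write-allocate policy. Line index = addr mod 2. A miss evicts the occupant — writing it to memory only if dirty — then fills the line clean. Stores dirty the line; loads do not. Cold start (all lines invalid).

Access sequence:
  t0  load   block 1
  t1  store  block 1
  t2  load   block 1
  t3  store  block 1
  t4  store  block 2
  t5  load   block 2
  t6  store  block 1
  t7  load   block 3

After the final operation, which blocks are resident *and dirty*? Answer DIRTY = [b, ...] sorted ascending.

0: R B1 → L1 miss [-]
1: W B1 → L1 hit [D]
2: R B1 → L1 hit [D]
3: W B1 → L1 hit [D]
4: W B2 → L0 miss [D]
5: R B2 → L0 hit [D]
6: W B1 → L1 hit [D]
7: R B3 → L1 miss wb→B1 [-]

DIRTY = [2]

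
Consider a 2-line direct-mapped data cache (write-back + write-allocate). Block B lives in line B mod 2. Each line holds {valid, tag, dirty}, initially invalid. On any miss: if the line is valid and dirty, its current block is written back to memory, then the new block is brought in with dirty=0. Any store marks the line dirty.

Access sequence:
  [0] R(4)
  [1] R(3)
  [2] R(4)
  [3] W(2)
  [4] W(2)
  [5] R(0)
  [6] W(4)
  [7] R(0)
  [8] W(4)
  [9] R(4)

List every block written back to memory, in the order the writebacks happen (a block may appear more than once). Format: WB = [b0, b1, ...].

0: R B4 → L0 miss [-]
1: R B3 → L1 miss [-]
2: R B4 → L0 hit [-]
3: W B2 → L0 miss [D]
4: W B2 → L0 hit [D]
5: R B0 → L0 miss wb→B2 [-]
6: W B4 → L0 miss [D]
7: R B0 → L0 miss wb→B4 [-]
8: W B4 → L0 miss [D]
9: R B4 → L0 hit [D]

WB = [2, 4]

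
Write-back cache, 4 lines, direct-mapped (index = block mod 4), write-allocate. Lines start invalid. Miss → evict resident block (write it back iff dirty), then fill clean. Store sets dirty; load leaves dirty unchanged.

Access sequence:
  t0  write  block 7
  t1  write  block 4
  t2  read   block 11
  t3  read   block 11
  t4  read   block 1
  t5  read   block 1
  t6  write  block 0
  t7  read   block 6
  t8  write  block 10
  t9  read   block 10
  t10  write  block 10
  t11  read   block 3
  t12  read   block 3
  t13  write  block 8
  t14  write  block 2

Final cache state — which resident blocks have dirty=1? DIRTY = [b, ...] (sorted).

0: W B7 -> L3 miss  d=D]
1: W B4 -> L0 miss  d=D]
2: R B11 -> L3 miss wb->B7  d=-]
3: R B11 -> L3 hit  d=-]
4: R B1 -> L1 miss  d=-]
5: R B1 -> L1 hit  d=-]
6: W B0 -> L0 miss wb->B4  d=D]
7: R B6 -> L2 miss  d=-]
8: W B10 -> L2 miss  d=D]
9: R B10 -> L2 hit  d=D]
10: W B10 -> L2 hit  d=D]
11: R B3 -> L3 miss  d=-]
12: R B3 -> L3 hit  d=-]
13: W B8 -> L0 miss wb->B0  d=D]
14: W B2 -> L2 miss wb->B10  d=D]

DIRTY = [2, 8]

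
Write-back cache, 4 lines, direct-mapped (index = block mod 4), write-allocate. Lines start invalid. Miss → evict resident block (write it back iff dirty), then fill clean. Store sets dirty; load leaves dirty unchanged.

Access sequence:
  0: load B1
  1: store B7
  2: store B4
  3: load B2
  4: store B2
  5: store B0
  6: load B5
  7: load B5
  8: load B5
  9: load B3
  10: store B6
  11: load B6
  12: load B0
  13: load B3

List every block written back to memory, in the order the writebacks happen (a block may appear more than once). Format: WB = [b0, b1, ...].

WB = [4, 7, 2]

  0 | R B1 → L1 miss [-]
  1 | W B7 → L3 miss [D]
  2 | W B4 → L0 miss [D]
  3 | R B2 → L2 miss [-]
  4 | W B2 → L2 hit [D]
  5 | W B0 → L0 miss wb→B4 [D]
  6 | R B5 → L1 miss [-]
  7 | R B5 → L1 hit [-]
  8 | R B5 → L1 hit [-]
  9 | R B3 → L3 miss wb→B7 [-]
  10 | W B6 → L2 miss wb→B2 [D]
  11 | R B6 → L2 hit [D]
  12 | R B0 → L0 hit [D]
  13 | R B3 → L3 hit [-]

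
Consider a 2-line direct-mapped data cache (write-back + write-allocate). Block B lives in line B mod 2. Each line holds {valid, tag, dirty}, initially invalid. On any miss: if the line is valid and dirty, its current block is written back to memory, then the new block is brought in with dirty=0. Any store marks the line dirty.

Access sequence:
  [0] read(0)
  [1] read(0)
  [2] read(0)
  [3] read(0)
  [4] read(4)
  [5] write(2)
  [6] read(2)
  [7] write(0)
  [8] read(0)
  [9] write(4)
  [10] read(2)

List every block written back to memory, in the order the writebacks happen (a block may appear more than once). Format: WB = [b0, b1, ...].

0: R B0 → L0 miss [-]
1: R B0 → L0 hit [-]
2: R B0 → L0 hit [-]
3: R B0 → L0 hit [-]
4: R B4 → L0 miss [-]
5: W B2 → L0 miss [D]
6: R B2 → L0 hit [D]
7: W B0 → L0 miss wb→B2 [D]
8: R B0 → L0 hit [D]
9: W B4 → L0 miss wb→B0 [D]
10: R B2 → L0 miss wb→B4 [-]

WB = [2, 0, 4]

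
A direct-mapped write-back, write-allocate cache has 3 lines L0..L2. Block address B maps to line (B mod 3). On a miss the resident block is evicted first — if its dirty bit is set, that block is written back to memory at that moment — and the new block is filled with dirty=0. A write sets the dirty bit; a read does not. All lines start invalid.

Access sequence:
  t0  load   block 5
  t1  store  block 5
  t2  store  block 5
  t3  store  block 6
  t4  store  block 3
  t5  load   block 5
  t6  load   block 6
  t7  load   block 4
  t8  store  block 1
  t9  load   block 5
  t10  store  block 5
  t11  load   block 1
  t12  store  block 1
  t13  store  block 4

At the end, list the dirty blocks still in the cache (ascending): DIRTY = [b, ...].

0: R B5 -> L2 miss  d=-]
1: W B5 -> L2 hit  d=D]
2: W B5 -> L2 hit  d=D]
3: W B6 -> L0 miss  d=D]
4: W B3 -> L0 miss wb->B6  d=D]
5: R B5 -> L2 hit  d=D]
6: R B6 -> L0 miss wb->B3  d=-]
7: R B4 -> L1 miss  d=-]
8: W B1 -> L1 miss  d=D]
9: R B5 -> L2 hit  d=D]
10: W B5 -> L2 hit  d=D]
11: R B1 -> L1 hit  d=D]
12: W B1 -> L1 hit  d=D]
13: W B4 -> L1 miss wb->B1  d=D]

DIRTY = [4, 5]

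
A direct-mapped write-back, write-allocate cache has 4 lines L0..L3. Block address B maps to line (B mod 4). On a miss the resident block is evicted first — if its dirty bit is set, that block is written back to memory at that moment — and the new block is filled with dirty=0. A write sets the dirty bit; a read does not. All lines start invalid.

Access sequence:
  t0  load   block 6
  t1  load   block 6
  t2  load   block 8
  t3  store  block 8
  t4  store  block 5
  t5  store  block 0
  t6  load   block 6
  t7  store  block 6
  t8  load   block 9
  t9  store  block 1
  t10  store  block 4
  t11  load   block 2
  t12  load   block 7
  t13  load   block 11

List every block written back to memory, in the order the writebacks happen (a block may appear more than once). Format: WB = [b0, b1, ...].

WB = [8, 5, 0, 6]

  0 | R B6 → L2 miss [-]
  1 | R B6 → L2 hit [-]
  2 | R B8 → L0 miss [-]
  3 | W B8 → L0 hit [D]
  4 | W B5 → L1 miss [D]
  5 | W B0 → L0 miss wb→B8 [D]
  6 | R B6 → L2 hit [-]
  7 | W B6 → L2 hit [D]
  8 | R B9 → L1 miss wb→B5 [-]
  9 | W B1 → L1 miss [D]
  10 | W B4 → L0 miss wb→B0 [D]
  11 | R B2 → L2 miss wb→B6 [-]
  12 | R B7 → L3 miss [-]
  13 | R B11 → L3 miss [-]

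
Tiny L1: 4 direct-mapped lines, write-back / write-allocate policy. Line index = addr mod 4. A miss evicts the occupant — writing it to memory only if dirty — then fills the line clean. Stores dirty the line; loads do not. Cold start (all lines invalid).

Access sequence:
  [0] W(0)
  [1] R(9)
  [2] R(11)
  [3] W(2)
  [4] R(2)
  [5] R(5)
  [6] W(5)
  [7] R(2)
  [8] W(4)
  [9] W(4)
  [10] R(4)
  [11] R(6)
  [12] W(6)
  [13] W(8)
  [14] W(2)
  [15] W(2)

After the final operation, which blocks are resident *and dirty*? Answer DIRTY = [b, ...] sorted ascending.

0: W B0 → L0 miss [D]
1: R B9 → L1 miss [-]
2: R B11 → L3 miss [-]
3: W B2 → L2 miss [D]
4: R B2 → L2 hit [D]
5: R B5 → L1 miss [-]
6: W B5 → L1 hit [D]
7: R B2 → L2 hit [D]
8: W B4 → L0 miss wb→B0 [D]
9: W B4 → L0 hit [D]
10: R B4 → L0 hit [D]
11: R B6 → L2 miss wb→B2 [-]
12: W B6 → L2 hit [D]
13: W B8 → L0 miss wb→B4 [D]
14: W B2 → L2 miss wb→B6 [D]
15: W B2 → L2 hit [D]

DIRTY = [2, 5, 8]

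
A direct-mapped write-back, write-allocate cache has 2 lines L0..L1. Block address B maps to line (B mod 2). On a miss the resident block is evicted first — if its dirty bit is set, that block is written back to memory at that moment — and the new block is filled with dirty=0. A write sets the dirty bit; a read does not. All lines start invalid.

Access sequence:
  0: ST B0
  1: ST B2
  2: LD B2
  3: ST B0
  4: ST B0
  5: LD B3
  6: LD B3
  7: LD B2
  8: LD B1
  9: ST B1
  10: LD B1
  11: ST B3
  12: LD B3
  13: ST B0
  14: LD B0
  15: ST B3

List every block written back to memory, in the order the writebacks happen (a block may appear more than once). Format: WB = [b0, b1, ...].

0: W B0 -> L0 miss  d=D]
1: W B2 -> L0 miss wb->B0  d=D]
2: R B2 -> L0 hit  d=D]
3: W B0 -> L0 miss wb->B2  d=D]
4: W B0 -> L0 hit  d=D]
5: R B3 -> L1 miss  d=-]
6: R B3 -> L1 hit  d=-]
7: R B2 -> L0 miss wb->B0  d=-]
8: R B1 -> L1 miss  d=-]
9: W B1 -> L1 hit  d=D]
10: R B1 -> L1 hit  d=D]
11: W B3 -> L1 miss wb->B1  d=D]
12: R B3 -> L1 hit  d=D]
13: W B0 -> L0 miss  d=D]
14: R B0 -> L0 hit  d=D]
15: W B3 -> L1 hit  d=D]

WB = [0, 2, 0, 1]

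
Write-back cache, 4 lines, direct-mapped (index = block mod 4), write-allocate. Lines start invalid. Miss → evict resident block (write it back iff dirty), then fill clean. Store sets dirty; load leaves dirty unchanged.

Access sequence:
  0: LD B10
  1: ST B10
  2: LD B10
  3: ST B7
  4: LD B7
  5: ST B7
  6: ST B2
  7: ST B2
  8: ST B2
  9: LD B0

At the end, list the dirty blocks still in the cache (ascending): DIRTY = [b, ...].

  0 | R B10 → L2 miss [-]
  1 | W B10 → L2 hit [D]
  2 | R B10 → L2 hit [D]
  3 | W B7 → L3 miss [D]
  4 | R B7 → L3 hit [D]
  5 | W B7 → L3 hit [D]
  6 | W B2 → L2 miss wb→B10 [D]
  7 | W B2 → L2 hit [D]
  8 | W B2 → L2 hit [D]
  9 | R B0 → L0 miss [-]

DIRTY = [2, 7]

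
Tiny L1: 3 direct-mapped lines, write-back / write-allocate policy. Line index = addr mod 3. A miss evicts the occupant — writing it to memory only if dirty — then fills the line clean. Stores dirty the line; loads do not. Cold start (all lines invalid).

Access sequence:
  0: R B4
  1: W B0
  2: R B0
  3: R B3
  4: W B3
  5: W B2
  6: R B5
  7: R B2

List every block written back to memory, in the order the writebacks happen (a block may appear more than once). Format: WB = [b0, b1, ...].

WB = [0, 2]

  0 | R B4 → L1 miss [-]
  1 | W B0 → L0 miss [D]
  2 | R B0 → L0 hit [D]
  3 | R B3 → L0 miss wb→B0 [-]
  4 | W B3 → L0 hit [D]
  5 | W B2 → L2 miss [D]
  6 | R B5 → L2 miss wb→B2 [-]
  7 | R B2 → L2 miss [-]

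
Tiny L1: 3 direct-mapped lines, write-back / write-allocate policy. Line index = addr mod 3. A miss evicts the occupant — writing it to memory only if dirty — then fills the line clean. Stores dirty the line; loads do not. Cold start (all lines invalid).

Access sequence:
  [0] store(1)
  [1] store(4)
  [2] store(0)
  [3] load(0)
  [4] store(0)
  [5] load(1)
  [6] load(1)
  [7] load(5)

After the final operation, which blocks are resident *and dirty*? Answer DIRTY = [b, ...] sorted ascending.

DIRTY = [0]

0: W B1 → L1 miss [D]
1: W B4 → L1 miss wb→B1 [D]
2: W B0 → L0 miss [D]
3: R B0 → L0 hit [D]
4: W B0 → L0 hit [D]
5: R B1 → L1 miss wb→B4 [-]
6: R B1 → L1 hit [-]
7: R B5 → L2 miss [-]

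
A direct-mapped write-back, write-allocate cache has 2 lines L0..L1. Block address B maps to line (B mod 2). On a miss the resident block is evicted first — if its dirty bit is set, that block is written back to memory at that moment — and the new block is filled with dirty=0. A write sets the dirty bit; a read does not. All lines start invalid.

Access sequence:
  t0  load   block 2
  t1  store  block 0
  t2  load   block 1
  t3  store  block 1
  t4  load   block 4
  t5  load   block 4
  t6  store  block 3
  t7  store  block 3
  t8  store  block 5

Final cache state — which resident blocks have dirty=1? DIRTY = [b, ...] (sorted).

DIRTY = [5]

0: R B2 -> L0 miss  d=-]
1: W B0 -> L0 miss  d=D]
2: R B1 -> L1 miss  d=-]
3: W B1 -> L1 hit  d=D]
4: R B4 -> L0 miss wb->B0  d=-]
5: R B4 -> L0 hit  d=-]
6: W B3 -> L1 miss wb->B1  d=D]
7: W B3 -> L1 hit  d=D]
8: W B5 -> L1 miss wb->B3  d=D]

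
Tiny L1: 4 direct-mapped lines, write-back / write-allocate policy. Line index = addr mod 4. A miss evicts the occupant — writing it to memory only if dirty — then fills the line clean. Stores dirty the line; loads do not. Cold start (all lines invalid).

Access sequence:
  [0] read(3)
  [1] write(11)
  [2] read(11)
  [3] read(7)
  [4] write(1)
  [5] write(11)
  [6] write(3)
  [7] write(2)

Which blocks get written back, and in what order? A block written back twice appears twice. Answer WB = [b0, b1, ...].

0: R B3 -> L3 miss  d=-]
1: W B11 -> L3 miss  d=D]
2: R B11 -> L3 hit  d=D]
3: R B7 -> L3 miss wb->B11  d=-]
4: W B1 -> L1 miss  d=D]
5: W B11 -> L3 miss  d=D]
6: W B3 -> L3 miss wb->B11  d=D]
7: W B2 -> L2 miss  d=D]

WB = [11, 11]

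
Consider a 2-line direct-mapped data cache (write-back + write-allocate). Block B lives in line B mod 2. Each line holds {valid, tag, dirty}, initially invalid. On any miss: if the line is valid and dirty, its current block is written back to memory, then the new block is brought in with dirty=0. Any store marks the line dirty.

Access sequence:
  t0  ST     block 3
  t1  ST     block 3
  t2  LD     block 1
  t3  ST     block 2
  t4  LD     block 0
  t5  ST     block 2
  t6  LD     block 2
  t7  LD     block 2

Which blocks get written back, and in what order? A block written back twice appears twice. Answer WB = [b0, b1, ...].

WB = [3, 2]

0: W B3 -> L1 miss  d=D]
1: W B3 -> L1 hit  d=D]
2: R B1 -> L1 miss wb->B3  d=-]
3: W B2 -> L0 miss  d=D]
4: R B0 -> L0 miss wb->B2  d=-]
5: W B2 -> L0 miss  d=D]
6: R B2 -> L0 hit  d=D]
7: R B2 -> L0 hit  d=D]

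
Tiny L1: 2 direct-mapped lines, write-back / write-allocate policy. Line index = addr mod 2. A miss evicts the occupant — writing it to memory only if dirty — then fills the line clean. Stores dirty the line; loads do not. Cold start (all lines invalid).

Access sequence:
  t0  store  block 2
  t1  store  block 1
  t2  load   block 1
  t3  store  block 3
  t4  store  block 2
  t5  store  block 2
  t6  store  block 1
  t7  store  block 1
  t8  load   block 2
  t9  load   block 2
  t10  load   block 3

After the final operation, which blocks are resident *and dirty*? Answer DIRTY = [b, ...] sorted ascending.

DIRTY = [2]

0: W B2 -> L0 miss  d=D]
1: W B1 -> L1 miss  d=D]
2: R B1 -> L1 hit  d=D]
3: W B3 -> L1 miss wb->B1  d=D]
4: W B2 -> L0 hit  d=D]
5: W B2 -> L0 hit  d=D]
6: W B1 -> L1 miss wb->B3  d=D]
7: W B1 -> L1 hit  d=D]
8: R B2 -> L0 hit  d=D]
9: R B2 -> L0 hit  d=D]
10: R B3 -> L1 miss wb->B1  d=-]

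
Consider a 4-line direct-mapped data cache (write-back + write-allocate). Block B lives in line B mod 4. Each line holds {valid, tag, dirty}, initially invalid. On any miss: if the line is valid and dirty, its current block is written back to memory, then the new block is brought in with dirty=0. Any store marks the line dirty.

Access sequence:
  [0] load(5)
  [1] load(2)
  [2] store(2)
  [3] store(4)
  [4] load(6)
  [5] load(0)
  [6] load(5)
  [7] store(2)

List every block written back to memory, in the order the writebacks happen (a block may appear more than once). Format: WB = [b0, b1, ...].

WB = [2, 4]

  0 | R B5 → L1 miss [-]
  1 | R B2 → L2 miss [-]
  2 | W B2 → L2 hit [D]
  3 | W B4 → L0 miss [D]
  4 | R B6 → L2 miss wb→B2 [-]
  5 | R B0 → L0 miss wb→B4 [-]
  6 | R B5 → L1 hit [-]
  7 | W B2 → L2 miss [D]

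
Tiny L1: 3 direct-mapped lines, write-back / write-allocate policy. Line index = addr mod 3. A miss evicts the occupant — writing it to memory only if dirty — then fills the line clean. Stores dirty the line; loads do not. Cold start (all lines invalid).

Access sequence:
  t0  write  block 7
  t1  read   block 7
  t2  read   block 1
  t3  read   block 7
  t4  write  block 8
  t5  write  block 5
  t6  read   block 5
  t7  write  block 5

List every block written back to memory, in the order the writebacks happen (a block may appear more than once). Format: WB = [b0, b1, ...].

0: W B7 → L1 miss [D]
1: R B7 → L1 hit [D]
2: R B1 → L1 miss wb→B7 [-]
3: R B7 → L1 miss [-]
4: W B8 → L2 miss [D]
5: W B5 → L2 miss wb→B8 [D]
6: R B5 → L2 hit [D]
7: W B5 → L2 hit [D]

WB = [7, 8]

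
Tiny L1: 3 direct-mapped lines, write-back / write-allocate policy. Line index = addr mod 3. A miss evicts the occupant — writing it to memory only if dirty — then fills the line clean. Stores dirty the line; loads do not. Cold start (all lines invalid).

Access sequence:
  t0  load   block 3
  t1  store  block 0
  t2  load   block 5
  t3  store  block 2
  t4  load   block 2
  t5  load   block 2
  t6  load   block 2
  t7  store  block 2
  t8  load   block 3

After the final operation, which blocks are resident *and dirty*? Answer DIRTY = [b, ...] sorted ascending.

0: R B3 -> L0 miss  d=-]
1: W B0 -> L0 miss  d=D]
2: R B5 -> L2 miss  d=-]
3: W B2 -> L2 miss  d=D]
4: R B2 -> L2 hit  d=D]
5: R B2 -> L2 hit  d=D]
6: R B2 -> L2 hit  d=D]
7: W B2 -> L2 hit  d=D]
8: R B3 -> L0 miss wb->B0  d=-]

DIRTY = [2]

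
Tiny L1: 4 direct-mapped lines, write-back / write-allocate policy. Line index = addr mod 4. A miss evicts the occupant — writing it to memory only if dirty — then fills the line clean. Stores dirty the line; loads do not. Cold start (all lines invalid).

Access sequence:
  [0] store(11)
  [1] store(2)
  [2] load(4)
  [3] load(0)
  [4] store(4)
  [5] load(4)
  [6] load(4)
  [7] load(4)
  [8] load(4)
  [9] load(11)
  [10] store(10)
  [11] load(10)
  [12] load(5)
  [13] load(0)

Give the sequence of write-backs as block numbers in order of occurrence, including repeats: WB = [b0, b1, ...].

WB = [2, 4]

0: W B11 → L3 miss [D]
1: W B2 → L2 miss [D]
2: R B4 → L0 miss [-]
3: R B0 → L0 miss [-]
4: W B4 → L0 miss [D]
5: R B4 → L0 hit [D]
6: R B4 → L0 hit [D]
7: R B4 → L0 hit [D]
8: R B4 → L0 hit [D]
9: R B11 → L3 hit [D]
10: W B10 → L2 miss wb→B2 [D]
11: R B10 → L2 hit [D]
12: R B5 → L1 miss [-]
13: R B0 → L0 miss wb→B4 [-]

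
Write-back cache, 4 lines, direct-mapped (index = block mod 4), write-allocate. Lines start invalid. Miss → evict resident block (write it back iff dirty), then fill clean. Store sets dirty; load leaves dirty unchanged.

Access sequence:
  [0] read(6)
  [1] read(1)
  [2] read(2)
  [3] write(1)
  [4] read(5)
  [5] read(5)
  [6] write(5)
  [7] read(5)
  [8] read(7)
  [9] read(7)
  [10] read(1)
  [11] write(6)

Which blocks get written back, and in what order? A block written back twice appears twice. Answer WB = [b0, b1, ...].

WB = [1, 5]

  0 | R B6 → L2 miss [-]
  1 | R B1 → L1 miss [-]
  2 | R B2 → L2 miss [-]
  3 | W B1 → L1 hit [D]
  4 | R B5 → L1 miss wb→B1 [-]
  5 | R B5 → L1 hit [-]
  6 | W B5 → L1 hit [D]
  7 | R B5 → L1 hit [D]
  8 | R B7 → L3 miss [-]
  9 | R B7 → L3 hit [-]
  10 | R B1 → L1 miss wb→B5 [-]
  11 | W B6 → L2 miss [D]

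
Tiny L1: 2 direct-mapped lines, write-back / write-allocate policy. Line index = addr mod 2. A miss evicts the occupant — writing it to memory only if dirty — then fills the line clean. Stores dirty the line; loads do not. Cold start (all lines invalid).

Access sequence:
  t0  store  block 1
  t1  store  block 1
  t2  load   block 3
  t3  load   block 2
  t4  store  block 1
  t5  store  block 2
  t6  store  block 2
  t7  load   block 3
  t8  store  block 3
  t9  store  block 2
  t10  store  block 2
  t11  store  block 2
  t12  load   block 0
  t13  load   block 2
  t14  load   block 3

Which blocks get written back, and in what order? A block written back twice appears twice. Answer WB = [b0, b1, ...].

  0 | W B1 → L1 miss [D]
  1 | W B1 → L1 hit [D]
  2 | R B3 → L1 miss wb→B1 [-]
  3 | R B2 → L0 miss [-]
  4 | W B1 → L1 miss [D]
  5 | W B2 → L0 hit [D]
  6 | W B2 → L0 hit [D]
  7 | R B3 → L1 miss wb→B1 [-]
  8 | W B3 → L1 hit [D]
  9 | W B2 → L0 hit [D]
  10 | W B2 → L0 hit [D]
  11 | W B2 → L0 hit [D]
  12 | R B0 → L0 miss wb→B2 [-]
  13 | R B2 → L0 miss [-]
  14 | R B3 → L1 hit [D]

WB = [1, 1, 2]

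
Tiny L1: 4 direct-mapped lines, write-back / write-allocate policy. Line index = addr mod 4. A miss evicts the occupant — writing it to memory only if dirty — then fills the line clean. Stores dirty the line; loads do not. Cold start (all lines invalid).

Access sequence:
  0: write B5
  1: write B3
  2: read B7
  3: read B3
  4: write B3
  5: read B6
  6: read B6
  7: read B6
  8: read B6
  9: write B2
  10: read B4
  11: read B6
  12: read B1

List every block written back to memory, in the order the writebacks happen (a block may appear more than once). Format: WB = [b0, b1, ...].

WB = [3, 2, 5]

0: W B5 → L1 miss [D]
1: W B3 → L3 miss [D]
2: R B7 → L3 miss wb→B3 [-]
3: R B3 → L3 miss [-]
4: W B3 → L3 hit [D]
5: R B6 → L2 miss [-]
6: R B6 → L2 hit [-]
7: R B6 → L2 hit [-]
8: R B6 → L2 hit [-]
9: W B2 → L2 miss [D]
10: R B4 → L0 miss [-]
11: R B6 → L2 miss wb→B2 [-]
12: R B1 → L1 miss wb→B5 [-]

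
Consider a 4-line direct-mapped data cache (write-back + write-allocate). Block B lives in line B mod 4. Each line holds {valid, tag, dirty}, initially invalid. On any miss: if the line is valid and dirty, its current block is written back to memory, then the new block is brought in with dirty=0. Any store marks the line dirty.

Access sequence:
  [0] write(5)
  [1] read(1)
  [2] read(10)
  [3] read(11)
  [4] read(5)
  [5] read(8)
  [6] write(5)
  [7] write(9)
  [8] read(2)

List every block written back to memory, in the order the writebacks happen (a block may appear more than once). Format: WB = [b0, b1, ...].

WB = [5, 5]

0: W B5 → L1 miss [D]
1: R B1 → L1 miss wb→B5 [-]
2: R B10 → L2 miss [-]
3: R B11 → L3 miss [-]
4: R B5 → L1 miss [-]
5: R B8 → L0 miss [-]
6: W B5 → L1 hit [D]
7: W B9 → L1 miss wb→B5 [D]
8: R B2 → L2 miss [-]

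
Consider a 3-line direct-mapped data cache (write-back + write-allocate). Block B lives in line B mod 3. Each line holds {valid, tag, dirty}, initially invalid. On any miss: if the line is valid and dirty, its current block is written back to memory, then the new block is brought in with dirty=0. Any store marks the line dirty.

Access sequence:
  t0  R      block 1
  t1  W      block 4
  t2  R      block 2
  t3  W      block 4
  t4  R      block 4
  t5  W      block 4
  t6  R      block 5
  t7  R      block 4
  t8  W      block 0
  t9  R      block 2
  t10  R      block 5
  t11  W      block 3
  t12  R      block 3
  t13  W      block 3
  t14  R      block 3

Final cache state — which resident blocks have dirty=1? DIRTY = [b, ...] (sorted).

  0 | R B1 → L1 miss [-]
  1 | W B4 → L1 miss [D]
  2 | R B2 → L2 miss [-]
  3 | W B4 → L1 hit [D]
  4 | R B4 → L1 hit [D]
  5 | W B4 → L1 hit [D]
  6 | R B5 → L2 miss [-]
  7 | R B4 → L1 hit [D]
  8 | W B0 → L0 miss [D]
  9 | R B2 → L2 miss [-]
  10 | R B5 → L2 miss [-]
  11 | W B3 → L0 miss wb→B0 [D]
  12 | R B3 → L0 hit [D]
  13 | W B3 → L0 hit [D]
  14 | R B3 → L0 hit [D]

DIRTY = [3, 4]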